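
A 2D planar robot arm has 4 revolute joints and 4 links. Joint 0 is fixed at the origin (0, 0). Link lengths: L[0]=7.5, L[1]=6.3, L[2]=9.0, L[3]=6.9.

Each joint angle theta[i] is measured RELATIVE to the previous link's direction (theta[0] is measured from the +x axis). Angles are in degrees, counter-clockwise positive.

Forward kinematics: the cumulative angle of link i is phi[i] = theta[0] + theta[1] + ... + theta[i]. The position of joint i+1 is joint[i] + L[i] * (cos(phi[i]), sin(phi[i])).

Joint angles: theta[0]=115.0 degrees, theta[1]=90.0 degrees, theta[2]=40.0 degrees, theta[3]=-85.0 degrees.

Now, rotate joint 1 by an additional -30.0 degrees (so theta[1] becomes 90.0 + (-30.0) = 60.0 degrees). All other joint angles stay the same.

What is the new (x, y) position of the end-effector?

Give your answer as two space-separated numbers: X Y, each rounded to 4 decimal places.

joint[0] = (0.0000, 0.0000)  (base)
link 0: phi[0] = 115 = 115 deg
  cos(115 deg) = -0.4226, sin(115 deg) = 0.9063
  joint[1] = (0.0000, 0.0000) + 7.5 * (-0.4226, 0.9063) = (0.0000 + -3.1696, 0.0000 + 6.7973) = (-3.1696, 6.7973)
link 1: phi[1] = 115 + 60 = 175 deg
  cos(175 deg) = -0.9962, sin(175 deg) = 0.0872
  joint[2] = (-3.1696, 6.7973) + 6.3 * (-0.9962, 0.0872) = (-3.1696 + -6.2760, 6.7973 + 0.5491) = (-9.4457, 7.3464)
link 2: phi[2] = 115 + 60 + 40 = 215 deg
  cos(215 deg) = -0.8192, sin(215 deg) = -0.5736
  joint[3] = (-9.4457, 7.3464) + 9 * (-0.8192, -0.5736) = (-9.4457 + -7.3724, 7.3464 + -5.1622) = (-16.8180, 2.1842)
link 3: phi[3] = 115 + 60 + 40 + -85 = 130 deg
  cos(130 deg) = -0.6428, sin(130 deg) = 0.7660
  joint[4] = (-16.8180, 2.1842) + 6.9 * (-0.6428, 0.7660) = (-16.8180 + -4.4352, 2.1842 + 5.2857) = (-21.2533, 7.4699)
End effector: (-21.2533, 7.4699)

Answer: -21.2533 7.4699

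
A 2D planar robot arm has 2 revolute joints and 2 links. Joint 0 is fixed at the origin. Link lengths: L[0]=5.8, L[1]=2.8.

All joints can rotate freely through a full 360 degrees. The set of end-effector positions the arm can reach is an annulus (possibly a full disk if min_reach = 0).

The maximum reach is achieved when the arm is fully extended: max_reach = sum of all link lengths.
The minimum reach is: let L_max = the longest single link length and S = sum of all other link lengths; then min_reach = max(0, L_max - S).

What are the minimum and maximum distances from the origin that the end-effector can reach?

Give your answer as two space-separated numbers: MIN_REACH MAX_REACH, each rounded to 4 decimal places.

Answer: 3.0000 8.6000

Derivation:
Link lengths: [5.8, 2.8]
max_reach = 5.8 + 2.8 = 8.6
L_max = max([5.8, 2.8]) = 5.8
S (sum of others) = 8.6 - 5.8 = 2.8
min_reach = max(0, 5.8 - 2.8) = max(0, 3) = 3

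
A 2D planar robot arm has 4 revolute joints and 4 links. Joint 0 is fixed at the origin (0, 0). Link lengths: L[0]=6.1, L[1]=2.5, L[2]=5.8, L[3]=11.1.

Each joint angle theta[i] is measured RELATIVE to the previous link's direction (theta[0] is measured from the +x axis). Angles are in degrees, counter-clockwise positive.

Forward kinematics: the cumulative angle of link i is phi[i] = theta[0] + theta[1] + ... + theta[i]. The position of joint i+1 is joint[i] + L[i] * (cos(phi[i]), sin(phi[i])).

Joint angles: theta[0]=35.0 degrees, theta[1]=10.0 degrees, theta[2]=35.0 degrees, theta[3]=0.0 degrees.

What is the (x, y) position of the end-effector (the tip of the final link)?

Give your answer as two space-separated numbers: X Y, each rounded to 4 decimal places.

joint[0] = (0.0000, 0.0000)  (base)
link 0: phi[0] = 35 = 35 deg
  cos(35 deg) = 0.8192, sin(35 deg) = 0.5736
  joint[1] = (0.0000, 0.0000) + 6.1 * (0.8192, 0.5736) = (0.0000 + 4.9968, 0.0000 + 3.4988) = (4.9968, 3.4988)
link 1: phi[1] = 35 + 10 = 45 deg
  cos(45 deg) = 0.7071, sin(45 deg) = 0.7071
  joint[2] = (4.9968, 3.4988) + 2.5 * (0.7071, 0.7071) = (4.9968 + 1.7678, 3.4988 + 1.7678) = (6.7646, 5.2666)
link 2: phi[2] = 35 + 10 + 35 = 80 deg
  cos(80 deg) = 0.1736, sin(80 deg) = 0.9848
  joint[3] = (6.7646, 5.2666) + 5.8 * (0.1736, 0.9848) = (6.7646 + 1.0072, 5.2666 + 5.7119) = (7.7718, 10.9785)
link 3: phi[3] = 35 + 10 + 35 + 0 = 80 deg
  cos(80 deg) = 0.1736, sin(80 deg) = 0.9848
  joint[4] = (7.7718, 10.9785) + 11.1 * (0.1736, 0.9848) = (7.7718 + 1.9275, 10.9785 + 10.9314) = (9.6992, 21.9098)
End effector: (9.6992, 21.9098)

Answer: 9.6992 21.9098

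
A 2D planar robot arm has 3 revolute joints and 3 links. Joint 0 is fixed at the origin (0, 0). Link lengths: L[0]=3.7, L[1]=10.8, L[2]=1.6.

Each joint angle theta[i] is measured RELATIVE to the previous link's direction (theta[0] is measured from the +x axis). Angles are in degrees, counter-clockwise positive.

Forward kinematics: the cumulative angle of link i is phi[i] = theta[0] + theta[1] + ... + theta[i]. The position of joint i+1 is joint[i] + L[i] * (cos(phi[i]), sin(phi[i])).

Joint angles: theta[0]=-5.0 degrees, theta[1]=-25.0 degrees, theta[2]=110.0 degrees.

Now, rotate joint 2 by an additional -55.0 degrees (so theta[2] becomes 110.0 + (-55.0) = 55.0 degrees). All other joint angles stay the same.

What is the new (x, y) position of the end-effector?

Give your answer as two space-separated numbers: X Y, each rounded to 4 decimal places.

Answer: 14.4891 -5.0463

Derivation:
joint[0] = (0.0000, 0.0000)  (base)
link 0: phi[0] = -5 = -5 deg
  cos(-5 deg) = 0.9962, sin(-5 deg) = -0.0872
  joint[1] = (0.0000, 0.0000) + 3.7 * (0.9962, -0.0872) = (0.0000 + 3.6859, 0.0000 + -0.3225) = (3.6859, -0.3225)
link 1: phi[1] = -5 + -25 = -30 deg
  cos(-30 deg) = 0.8660, sin(-30 deg) = -0.5000
  joint[2] = (3.6859, -0.3225) + 10.8 * (0.8660, -0.5000) = (3.6859 + 9.3531, -0.3225 + -5.4000) = (13.0390, -5.7225)
link 2: phi[2] = -5 + -25 + 55 = 25 deg
  cos(25 deg) = 0.9063, sin(25 deg) = 0.4226
  joint[3] = (13.0390, -5.7225) + 1.6 * (0.9063, 0.4226) = (13.0390 + 1.4501, -5.7225 + 0.6762) = (14.4891, -5.0463)
End effector: (14.4891, -5.0463)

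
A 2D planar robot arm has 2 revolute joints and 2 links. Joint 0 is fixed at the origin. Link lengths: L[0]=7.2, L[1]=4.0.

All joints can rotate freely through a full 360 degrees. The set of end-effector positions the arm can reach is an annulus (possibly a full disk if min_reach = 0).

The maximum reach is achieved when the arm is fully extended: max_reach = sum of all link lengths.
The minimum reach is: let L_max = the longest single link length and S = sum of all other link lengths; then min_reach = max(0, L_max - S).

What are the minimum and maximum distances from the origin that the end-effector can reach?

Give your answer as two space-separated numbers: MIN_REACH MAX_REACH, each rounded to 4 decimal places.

Answer: 3.2000 11.2000

Derivation:
Link lengths: [7.2, 4.0]
max_reach = 7.2 + 4 = 11.2
L_max = max([7.2, 4.0]) = 7.2
S (sum of others) = 11.2 - 7.2 = 4
min_reach = max(0, 7.2 - 4) = max(0, 3.2) = 3.2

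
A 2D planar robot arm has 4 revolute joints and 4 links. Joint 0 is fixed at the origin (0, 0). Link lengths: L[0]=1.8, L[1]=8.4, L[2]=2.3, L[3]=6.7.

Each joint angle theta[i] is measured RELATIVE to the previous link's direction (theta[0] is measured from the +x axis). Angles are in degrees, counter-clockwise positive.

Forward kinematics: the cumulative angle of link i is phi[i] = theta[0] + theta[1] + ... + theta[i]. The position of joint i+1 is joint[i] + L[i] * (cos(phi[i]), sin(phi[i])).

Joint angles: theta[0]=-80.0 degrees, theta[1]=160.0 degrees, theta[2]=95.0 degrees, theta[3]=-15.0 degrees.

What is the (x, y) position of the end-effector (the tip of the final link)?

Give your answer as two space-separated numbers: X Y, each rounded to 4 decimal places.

joint[0] = (0.0000, 0.0000)  (base)
link 0: phi[0] = -80 = -80 deg
  cos(-80 deg) = 0.1736, sin(-80 deg) = -0.9848
  joint[1] = (0.0000, 0.0000) + 1.8 * (0.1736, -0.9848) = (0.0000 + 0.3126, 0.0000 + -1.7727) = (0.3126, -1.7727)
link 1: phi[1] = -80 + 160 = 80 deg
  cos(80 deg) = 0.1736, sin(80 deg) = 0.9848
  joint[2] = (0.3126, -1.7727) + 8.4 * (0.1736, 0.9848) = (0.3126 + 1.4586, -1.7727 + 8.2724) = (1.7712, 6.4997)
link 2: phi[2] = -80 + 160 + 95 = 175 deg
  cos(175 deg) = -0.9962, sin(175 deg) = 0.0872
  joint[3] = (1.7712, 6.4997) + 2.3 * (-0.9962, 0.0872) = (1.7712 + -2.2912, 6.4997 + 0.2005) = (-0.5200, 6.7002)
link 3: phi[3] = -80 + 160 + 95 + -15 = 160 deg
  cos(160 deg) = -0.9397, sin(160 deg) = 0.3420
  joint[4] = (-0.5200, 6.7002) + 6.7 * (-0.9397, 0.3420) = (-0.5200 + -6.2959, 6.7002 + 2.2915) = (-6.8160, 8.9917)
End effector: (-6.8160, 8.9917)

Answer: -6.8160 8.9917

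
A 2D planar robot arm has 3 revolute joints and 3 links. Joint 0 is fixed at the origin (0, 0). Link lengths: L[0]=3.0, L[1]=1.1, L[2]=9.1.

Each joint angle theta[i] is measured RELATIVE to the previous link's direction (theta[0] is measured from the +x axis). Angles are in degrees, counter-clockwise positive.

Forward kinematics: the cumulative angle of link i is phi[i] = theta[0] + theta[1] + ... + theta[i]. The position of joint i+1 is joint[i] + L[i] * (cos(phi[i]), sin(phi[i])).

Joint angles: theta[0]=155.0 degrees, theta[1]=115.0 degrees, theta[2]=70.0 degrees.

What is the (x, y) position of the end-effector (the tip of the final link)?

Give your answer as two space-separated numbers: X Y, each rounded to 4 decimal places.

Answer: 5.8323 -2.9445

Derivation:
joint[0] = (0.0000, 0.0000)  (base)
link 0: phi[0] = 155 = 155 deg
  cos(155 deg) = -0.9063, sin(155 deg) = 0.4226
  joint[1] = (0.0000, 0.0000) + 3 * (-0.9063, 0.4226) = (0.0000 + -2.7189, 0.0000 + 1.2679) = (-2.7189, 1.2679)
link 1: phi[1] = 155 + 115 = 270 deg
  cos(270 deg) = -0.0000, sin(270 deg) = -1.0000
  joint[2] = (-2.7189, 1.2679) + 1.1 * (-0.0000, -1.0000) = (-2.7189 + -0.0000, 1.2679 + -1.1000) = (-2.7189, 0.1679)
link 2: phi[2] = 155 + 115 + 70 = 340 deg
  cos(340 deg) = 0.9397, sin(340 deg) = -0.3420
  joint[3] = (-2.7189, 0.1679) + 9.1 * (0.9397, -0.3420) = (-2.7189 + 8.5512, 0.1679 + -3.1124) = (5.8323, -2.9445)
End effector: (5.8323, -2.9445)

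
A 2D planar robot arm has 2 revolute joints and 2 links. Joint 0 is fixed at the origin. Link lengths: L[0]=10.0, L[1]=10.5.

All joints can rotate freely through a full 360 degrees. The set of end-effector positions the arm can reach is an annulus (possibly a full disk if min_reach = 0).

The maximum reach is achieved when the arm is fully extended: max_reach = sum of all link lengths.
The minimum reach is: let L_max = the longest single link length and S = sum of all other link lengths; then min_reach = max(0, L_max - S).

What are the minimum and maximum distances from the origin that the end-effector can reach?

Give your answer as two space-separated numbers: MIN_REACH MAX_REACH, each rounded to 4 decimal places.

Answer: 0.5000 20.5000

Derivation:
Link lengths: [10.0, 10.5]
max_reach = 10 + 10.5 = 20.5
L_max = max([10.0, 10.5]) = 10.5
S (sum of others) = 20.5 - 10.5 = 10
min_reach = max(0, 10.5 - 10) = max(0, 0.5) = 0.5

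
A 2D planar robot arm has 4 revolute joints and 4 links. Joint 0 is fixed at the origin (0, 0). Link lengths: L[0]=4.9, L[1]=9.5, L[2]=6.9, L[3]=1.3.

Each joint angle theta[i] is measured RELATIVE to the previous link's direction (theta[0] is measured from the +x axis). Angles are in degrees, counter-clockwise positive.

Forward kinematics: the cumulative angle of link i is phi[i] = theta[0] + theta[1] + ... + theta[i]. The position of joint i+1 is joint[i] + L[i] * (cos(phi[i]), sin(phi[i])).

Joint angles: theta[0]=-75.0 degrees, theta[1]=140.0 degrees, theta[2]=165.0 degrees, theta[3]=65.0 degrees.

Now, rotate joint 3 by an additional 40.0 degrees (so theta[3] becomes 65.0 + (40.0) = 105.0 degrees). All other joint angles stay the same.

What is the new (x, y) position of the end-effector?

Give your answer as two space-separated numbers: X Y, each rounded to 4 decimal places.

joint[0] = (0.0000, 0.0000)  (base)
link 0: phi[0] = -75 = -75 deg
  cos(-75 deg) = 0.2588, sin(-75 deg) = -0.9659
  joint[1] = (0.0000, 0.0000) + 4.9 * (0.2588, -0.9659) = (0.0000 + 1.2682, 0.0000 + -4.7330) = (1.2682, -4.7330)
link 1: phi[1] = -75 + 140 = 65 deg
  cos(65 deg) = 0.4226, sin(65 deg) = 0.9063
  joint[2] = (1.2682, -4.7330) + 9.5 * (0.4226, 0.9063) = (1.2682 + 4.0149, -4.7330 + 8.6099) = (5.2831, 3.8769)
link 2: phi[2] = -75 + 140 + 165 = 230 deg
  cos(230 deg) = -0.6428, sin(230 deg) = -0.7660
  joint[3] = (5.2831, 3.8769) + 6.9 * (-0.6428, -0.7660) = (5.2831 + -4.4352, 3.8769 + -5.2857) = (0.8479, -1.4088)
link 3: phi[3] = -75 + 140 + 165 + 105 = 335 deg
  cos(335 deg) = 0.9063, sin(335 deg) = -0.4226
  joint[4] = (0.8479, -1.4088) + 1.3 * (0.9063, -0.4226) = (0.8479 + 1.1782, -1.4088 + -0.5494) = (2.0261, -1.9582)
End effector: (2.0261, -1.9582)

Answer: 2.0261 -1.9582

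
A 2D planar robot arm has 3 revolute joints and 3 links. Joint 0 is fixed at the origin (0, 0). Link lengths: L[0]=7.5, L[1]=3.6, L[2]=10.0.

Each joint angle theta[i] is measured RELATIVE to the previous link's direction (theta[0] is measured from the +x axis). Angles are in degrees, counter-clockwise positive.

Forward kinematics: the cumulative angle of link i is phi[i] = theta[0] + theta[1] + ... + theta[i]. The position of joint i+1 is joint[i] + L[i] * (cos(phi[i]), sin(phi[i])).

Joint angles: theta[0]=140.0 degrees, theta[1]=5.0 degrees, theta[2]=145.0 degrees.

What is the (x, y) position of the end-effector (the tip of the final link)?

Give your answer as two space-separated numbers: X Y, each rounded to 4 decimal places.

Answer: -5.2741 -2.5111

Derivation:
joint[0] = (0.0000, 0.0000)  (base)
link 0: phi[0] = 140 = 140 deg
  cos(140 deg) = -0.7660, sin(140 deg) = 0.6428
  joint[1] = (0.0000, 0.0000) + 7.5 * (-0.7660, 0.6428) = (0.0000 + -5.7453, 0.0000 + 4.8209) = (-5.7453, 4.8209)
link 1: phi[1] = 140 + 5 = 145 deg
  cos(145 deg) = -0.8192, sin(145 deg) = 0.5736
  joint[2] = (-5.7453, 4.8209) + 3.6 * (-0.8192, 0.5736) = (-5.7453 + -2.9489, 4.8209 + 2.0649) = (-8.6943, 6.8858)
link 2: phi[2] = 140 + 5 + 145 = 290 deg
  cos(290 deg) = 0.3420, sin(290 deg) = -0.9397
  joint[3] = (-8.6943, 6.8858) + 10 * (0.3420, -0.9397) = (-8.6943 + 3.4202, 6.8858 + -9.3969) = (-5.2741, -2.5111)
End effector: (-5.2741, -2.5111)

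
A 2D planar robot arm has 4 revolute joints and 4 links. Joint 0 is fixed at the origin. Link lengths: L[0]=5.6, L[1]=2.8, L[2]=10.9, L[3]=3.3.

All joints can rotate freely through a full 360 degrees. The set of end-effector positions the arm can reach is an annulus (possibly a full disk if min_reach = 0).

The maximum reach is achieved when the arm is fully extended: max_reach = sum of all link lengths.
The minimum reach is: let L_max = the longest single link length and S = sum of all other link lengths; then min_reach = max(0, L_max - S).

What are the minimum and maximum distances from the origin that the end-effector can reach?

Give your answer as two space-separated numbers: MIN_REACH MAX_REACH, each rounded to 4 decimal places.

Link lengths: [5.6, 2.8, 10.9, 3.3]
max_reach = 5.6 + 2.8 + 10.9 + 3.3 = 22.6
L_max = max([5.6, 2.8, 10.9, 3.3]) = 10.9
S (sum of others) = 22.6 - 10.9 = 11.7
min_reach = max(0, 10.9 - 11.7) = max(0, -0.8) = 0

Answer: 0.0000 22.6000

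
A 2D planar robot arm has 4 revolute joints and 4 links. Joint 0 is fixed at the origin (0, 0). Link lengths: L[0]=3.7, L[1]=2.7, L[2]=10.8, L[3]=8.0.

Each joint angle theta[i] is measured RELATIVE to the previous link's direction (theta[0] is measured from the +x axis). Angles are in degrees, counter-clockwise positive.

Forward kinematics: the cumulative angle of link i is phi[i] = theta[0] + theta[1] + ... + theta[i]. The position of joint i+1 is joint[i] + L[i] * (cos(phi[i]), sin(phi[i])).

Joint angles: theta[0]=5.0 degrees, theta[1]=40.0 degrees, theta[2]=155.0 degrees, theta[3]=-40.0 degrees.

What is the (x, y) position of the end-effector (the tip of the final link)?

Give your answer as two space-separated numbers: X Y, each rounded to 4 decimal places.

joint[0] = (0.0000, 0.0000)  (base)
link 0: phi[0] = 5 = 5 deg
  cos(5 deg) = 0.9962, sin(5 deg) = 0.0872
  joint[1] = (0.0000, 0.0000) + 3.7 * (0.9962, 0.0872) = (0.0000 + 3.6859, 0.0000 + 0.3225) = (3.6859, 0.3225)
link 1: phi[1] = 5 + 40 = 45 deg
  cos(45 deg) = 0.7071, sin(45 deg) = 0.7071
  joint[2] = (3.6859, 0.3225) + 2.7 * (0.7071, 0.7071) = (3.6859 + 1.9092, 0.3225 + 1.9092) = (5.5951, 2.2317)
link 2: phi[2] = 5 + 40 + 155 = 200 deg
  cos(200 deg) = -0.9397, sin(200 deg) = -0.3420
  joint[3] = (5.5951, 2.2317) + 10.8 * (-0.9397, -0.3420) = (5.5951 + -10.1487, 2.2317 + -3.6938) = (-4.5536, -1.4622)
link 3: phi[3] = 5 + 40 + 155 + -40 = 160 deg
  cos(160 deg) = -0.9397, sin(160 deg) = 0.3420
  joint[4] = (-4.5536, -1.4622) + 8 * (-0.9397, 0.3420) = (-4.5536 + -7.5175, -1.4622 + 2.7362) = (-12.0711, 1.2740)
End effector: (-12.0711, 1.2740)

Answer: -12.0711 1.2740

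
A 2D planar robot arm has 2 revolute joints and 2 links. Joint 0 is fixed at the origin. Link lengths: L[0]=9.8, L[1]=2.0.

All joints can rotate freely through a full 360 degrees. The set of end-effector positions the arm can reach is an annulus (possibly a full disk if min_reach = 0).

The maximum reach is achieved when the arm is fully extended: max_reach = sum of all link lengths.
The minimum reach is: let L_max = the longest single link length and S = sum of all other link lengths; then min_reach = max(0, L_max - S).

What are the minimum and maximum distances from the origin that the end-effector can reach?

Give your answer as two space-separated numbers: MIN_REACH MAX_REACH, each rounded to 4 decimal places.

Link lengths: [9.8, 2.0]
max_reach = 9.8 + 2 = 11.8
L_max = max([9.8, 2.0]) = 9.8
S (sum of others) = 11.8 - 9.8 = 2
min_reach = max(0, 9.8 - 2) = max(0, 7.8) = 7.8

Answer: 7.8000 11.8000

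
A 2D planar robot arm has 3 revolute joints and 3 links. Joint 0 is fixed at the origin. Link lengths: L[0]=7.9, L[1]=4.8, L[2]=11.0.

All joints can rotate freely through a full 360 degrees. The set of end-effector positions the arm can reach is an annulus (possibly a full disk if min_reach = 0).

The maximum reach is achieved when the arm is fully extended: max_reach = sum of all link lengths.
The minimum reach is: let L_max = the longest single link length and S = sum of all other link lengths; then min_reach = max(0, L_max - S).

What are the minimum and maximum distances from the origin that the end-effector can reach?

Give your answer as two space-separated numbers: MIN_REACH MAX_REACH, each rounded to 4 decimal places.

Link lengths: [7.9, 4.8, 11.0]
max_reach = 7.9 + 4.8 + 11 = 23.7
L_max = max([7.9, 4.8, 11.0]) = 11
S (sum of others) = 23.7 - 11 = 12.7
min_reach = max(0, 11 - 12.7) = max(0, -1.7) = 0

Answer: 0.0000 23.7000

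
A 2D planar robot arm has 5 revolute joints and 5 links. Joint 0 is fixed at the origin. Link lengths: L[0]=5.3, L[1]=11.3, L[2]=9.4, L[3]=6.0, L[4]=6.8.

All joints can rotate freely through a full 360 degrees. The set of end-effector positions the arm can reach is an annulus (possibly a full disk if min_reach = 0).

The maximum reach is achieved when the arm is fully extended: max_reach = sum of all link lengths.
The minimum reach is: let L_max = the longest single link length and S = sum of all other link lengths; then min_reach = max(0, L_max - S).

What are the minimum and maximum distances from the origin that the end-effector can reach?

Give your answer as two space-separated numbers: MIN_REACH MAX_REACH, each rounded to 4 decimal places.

Answer: 0.0000 38.8000

Derivation:
Link lengths: [5.3, 11.3, 9.4, 6.0, 6.8]
max_reach = 5.3 + 11.3 + 9.4 + 6 + 6.8 = 38.8
L_max = max([5.3, 11.3, 9.4, 6.0, 6.8]) = 11.3
S (sum of others) = 38.8 - 11.3 = 27.5
min_reach = max(0, 11.3 - 27.5) = max(0, -16.2) = 0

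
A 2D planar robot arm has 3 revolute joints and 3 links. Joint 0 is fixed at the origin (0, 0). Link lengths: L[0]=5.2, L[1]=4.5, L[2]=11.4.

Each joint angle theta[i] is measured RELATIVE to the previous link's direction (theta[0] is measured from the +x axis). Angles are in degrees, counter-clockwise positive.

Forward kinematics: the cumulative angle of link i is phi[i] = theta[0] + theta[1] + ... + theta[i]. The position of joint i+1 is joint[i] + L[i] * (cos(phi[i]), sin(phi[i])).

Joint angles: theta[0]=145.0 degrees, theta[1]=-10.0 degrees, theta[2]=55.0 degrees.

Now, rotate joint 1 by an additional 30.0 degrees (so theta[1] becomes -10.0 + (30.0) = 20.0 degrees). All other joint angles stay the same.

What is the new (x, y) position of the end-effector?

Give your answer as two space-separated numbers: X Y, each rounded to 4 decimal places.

joint[0] = (0.0000, 0.0000)  (base)
link 0: phi[0] = 145 = 145 deg
  cos(145 deg) = -0.8192, sin(145 deg) = 0.5736
  joint[1] = (0.0000, 0.0000) + 5.2 * (-0.8192, 0.5736) = (0.0000 + -4.2596, 0.0000 + 2.9826) = (-4.2596, 2.9826)
link 1: phi[1] = 145 + 20 = 165 deg
  cos(165 deg) = -0.9659, sin(165 deg) = 0.2588
  joint[2] = (-4.2596, 2.9826) + 4.5 * (-0.9659, 0.2588) = (-4.2596 + -4.3467, 2.9826 + 1.1647) = (-8.6063, 4.1473)
link 2: phi[2] = 145 + 20 + 55 = 220 deg
  cos(220 deg) = -0.7660, sin(220 deg) = -0.6428
  joint[3] = (-8.6063, 4.1473) + 11.4 * (-0.7660, -0.6428) = (-8.6063 + -8.7329, 4.1473 + -7.3278) = (-17.3392, -3.1805)
End effector: (-17.3392, -3.1805)

Answer: -17.3392 -3.1805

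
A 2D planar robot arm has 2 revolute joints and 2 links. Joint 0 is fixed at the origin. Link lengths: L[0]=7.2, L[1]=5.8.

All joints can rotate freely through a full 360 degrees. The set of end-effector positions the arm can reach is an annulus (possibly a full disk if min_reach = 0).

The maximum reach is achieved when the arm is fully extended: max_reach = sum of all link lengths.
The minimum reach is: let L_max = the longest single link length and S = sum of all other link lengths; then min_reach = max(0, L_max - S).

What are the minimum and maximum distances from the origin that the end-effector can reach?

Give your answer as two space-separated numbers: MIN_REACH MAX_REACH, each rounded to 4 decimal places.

Answer: 1.4000 13.0000

Derivation:
Link lengths: [7.2, 5.8]
max_reach = 7.2 + 5.8 = 13
L_max = max([7.2, 5.8]) = 7.2
S (sum of others) = 13 - 7.2 = 5.8
min_reach = max(0, 7.2 - 5.8) = max(0, 1.4) = 1.4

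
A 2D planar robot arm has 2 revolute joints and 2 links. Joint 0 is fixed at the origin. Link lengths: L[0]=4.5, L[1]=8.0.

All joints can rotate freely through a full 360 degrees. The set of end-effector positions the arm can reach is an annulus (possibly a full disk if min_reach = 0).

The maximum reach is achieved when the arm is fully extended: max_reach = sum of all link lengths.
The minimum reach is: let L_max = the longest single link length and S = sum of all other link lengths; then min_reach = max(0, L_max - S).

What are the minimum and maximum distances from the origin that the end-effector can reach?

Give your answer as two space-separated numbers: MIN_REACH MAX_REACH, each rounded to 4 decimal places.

Link lengths: [4.5, 8.0]
max_reach = 4.5 + 8 = 12.5
L_max = max([4.5, 8.0]) = 8
S (sum of others) = 12.5 - 8 = 4.5
min_reach = max(0, 8 - 4.5) = max(0, 3.5) = 3.5

Answer: 3.5000 12.5000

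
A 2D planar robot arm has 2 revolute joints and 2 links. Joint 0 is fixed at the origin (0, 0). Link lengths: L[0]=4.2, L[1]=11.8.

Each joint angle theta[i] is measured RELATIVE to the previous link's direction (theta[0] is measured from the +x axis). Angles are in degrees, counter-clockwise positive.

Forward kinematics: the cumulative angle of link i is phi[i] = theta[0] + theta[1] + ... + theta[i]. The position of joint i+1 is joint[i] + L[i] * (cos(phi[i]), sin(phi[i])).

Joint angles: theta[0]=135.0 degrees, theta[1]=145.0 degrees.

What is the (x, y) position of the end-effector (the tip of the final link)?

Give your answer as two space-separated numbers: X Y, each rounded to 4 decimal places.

Answer: -0.9208 -8.6509

Derivation:
joint[0] = (0.0000, 0.0000)  (base)
link 0: phi[0] = 135 = 135 deg
  cos(135 deg) = -0.7071, sin(135 deg) = 0.7071
  joint[1] = (0.0000, 0.0000) + 4.2 * (-0.7071, 0.7071) = (0.0000 + -2.9698, 0.0000 + 2.9698) = (-2.9698, 2.9698)
link 1: phi[1] = 135 + 145 = 280 deg
  cos(280 deg) = 0.1736, sin(280 deg) = -0.9848
  joint[2] = (-2.9698, 2.9698) + 11.8 * (0.1736, -0.9848) = (-2.9698 + 2.0490, 2.9698 + -11.6207) = (-0.9208, -8.6509)
End effector: (-0.9208, -8.6509)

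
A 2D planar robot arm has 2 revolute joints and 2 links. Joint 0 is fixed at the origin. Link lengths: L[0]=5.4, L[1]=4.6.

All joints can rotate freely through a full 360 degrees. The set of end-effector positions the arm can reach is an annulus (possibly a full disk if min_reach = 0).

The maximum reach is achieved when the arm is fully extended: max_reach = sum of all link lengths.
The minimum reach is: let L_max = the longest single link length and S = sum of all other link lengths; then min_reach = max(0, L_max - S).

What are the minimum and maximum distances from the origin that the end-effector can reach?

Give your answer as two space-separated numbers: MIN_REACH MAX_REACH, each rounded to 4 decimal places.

Answer: 0.8000 10.0000

Derivation:
Link lengths: [5.4, 4.6]
max_reach = 5.4 + 4.6 = 10
L_max = max([5.4, 4.6]) = 5.4
S (sum of others) = 10 - 5.4 = 4.6
min_reach = max(0, 5.4 - 4.6) = max(0, 0.8) = 0.8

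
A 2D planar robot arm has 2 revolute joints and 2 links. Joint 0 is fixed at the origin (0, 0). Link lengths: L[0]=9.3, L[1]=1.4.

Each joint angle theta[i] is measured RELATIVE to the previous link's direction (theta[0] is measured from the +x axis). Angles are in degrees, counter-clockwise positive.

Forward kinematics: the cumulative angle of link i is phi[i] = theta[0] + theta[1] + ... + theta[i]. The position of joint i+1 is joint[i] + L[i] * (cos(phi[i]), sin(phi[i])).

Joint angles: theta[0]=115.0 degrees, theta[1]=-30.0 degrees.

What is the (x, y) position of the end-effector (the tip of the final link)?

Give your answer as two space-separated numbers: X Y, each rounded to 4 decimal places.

Answer: -3.8083 9.8233

Derivation:
joint[0] = (0.0000, 0.0000)  (base)
link 0: phi[0] = 115 = 115 deg
  cos(115 deg) = -0.4226, sin(115 deg) = 0.9063
  joint[1] = (0.0000, 0.0000) + 9.3 * (-0.4226, 0.9063) = (0.0000 + -3.9303, 0.0000 + 8.4287) = (-3.9303, 8.4287)
link 1: phi[1] = 115 + -30 = 85 deg
  cos(85 deg) = 0.0872, sin(85 deg) = 0.9962
  joint[2] = (-3.9303, 8.4287) + 1.4 * (0.0872, 0.9962) = (-3.9303 + 0.1220, 8.4287 + 1.3947) = (-3.8083, 9.8233)
End effector: (-3.8083, 9.8233)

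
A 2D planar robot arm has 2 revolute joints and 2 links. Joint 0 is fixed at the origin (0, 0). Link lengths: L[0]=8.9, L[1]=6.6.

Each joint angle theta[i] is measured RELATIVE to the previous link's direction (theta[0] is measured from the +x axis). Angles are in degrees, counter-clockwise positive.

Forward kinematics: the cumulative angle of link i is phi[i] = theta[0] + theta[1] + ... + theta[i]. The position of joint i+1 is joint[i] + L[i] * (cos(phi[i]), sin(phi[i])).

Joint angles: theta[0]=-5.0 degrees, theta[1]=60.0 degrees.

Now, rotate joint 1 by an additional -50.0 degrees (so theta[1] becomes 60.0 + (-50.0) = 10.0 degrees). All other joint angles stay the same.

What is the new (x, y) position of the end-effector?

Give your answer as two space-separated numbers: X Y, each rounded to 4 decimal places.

Answer: 15.4410 -0.2005

Derivation:
joint[0] = (0.0000, 0.0000)  (base)
link 0: phi[0] = -5 = -5 deg
  cos(-5 deg) = 0.9962, sin(-5 deg) = -0.0872
  joint[1] = (0.0000, 0.0000) + 8.9 * (0.9962, -0.0872) = (0.0000 + 8.8661, 0.0000 + -0.7757) = (8.8661, -0.7757)
link 1: phi[1] = -5 + 10 = 5 deg
  cos(5 deg) = 0.9962, sin(5 deg) = 0.0872
  joint[2] = (8.8661, -0.7757) + 6.6 * (0.9962, 0.0872) = (8.8661 + 6.5749, -0.7757 + 0.5752) = (15.4410, -0.2005)
End effector: (15.4410, -0.2005)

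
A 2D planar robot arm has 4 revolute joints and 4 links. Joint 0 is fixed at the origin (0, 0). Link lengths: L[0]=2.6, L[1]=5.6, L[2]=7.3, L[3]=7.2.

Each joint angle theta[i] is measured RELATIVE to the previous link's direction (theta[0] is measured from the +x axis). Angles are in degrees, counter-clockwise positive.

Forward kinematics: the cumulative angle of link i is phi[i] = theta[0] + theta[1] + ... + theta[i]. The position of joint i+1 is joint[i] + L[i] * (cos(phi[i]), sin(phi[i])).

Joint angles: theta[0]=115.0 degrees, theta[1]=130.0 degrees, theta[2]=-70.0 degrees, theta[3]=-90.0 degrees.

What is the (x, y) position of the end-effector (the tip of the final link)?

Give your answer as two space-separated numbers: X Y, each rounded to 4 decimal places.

Answer: -10.1102 5.0899

Derivation:
joint[0] = (0.0000, 0.0000)  (base)
link 0: phi[0] = 115 = 115 deg
  cos(115 deg) = -0.4226, sin(115 deg) = 0.9063
  joint[1] = (0.0000, 0.0000) + 2.6 * (-0.4226, 0.9063) = (0.0000 + -1.0988, 0.0000 + 2.3564) = (-1.0988, 2.3564)
link 1: phi[1] = 115 + 130 = 245 deg
  cos(245 deg) = -0.4226, sin(245 deg) = -0.9063
  joint[2] = (-1.0988, 2.3564) + 5.6 * (-0.4226, -0.9063) = (-1.0988 + -2.3667, 2.3564 + -5.0753) = (-3.4655, -2.7189)
link 2: phi[2] = 115 + 130 + -70 = 175 deg
  cos(175 deg) = -0.9962, sin(175 deg) = 0.0872
  joint[3] = (-3.4655, -2.7189) + 7.3 * (-0.9962, 0.0872) = (-3.4655 + -7.2722, -2.7189 + 0.6362) = (-10.7377, -2.0827)
link 3: phi[3] = 115 + 130 + -70 + -90 = 85 deg
  cos(85 deg) = 0.0872, sin(85 deg) = 0.9962
  joint[4] = (-10.7377, -2.0827) + 7.2 * (0.0872, 0.9962) = (-10.7377 + 0.6275, -2.0827 + 7.1726) = (-10.1102, 5.0899)
End effector: (-10.1102, 5.0899)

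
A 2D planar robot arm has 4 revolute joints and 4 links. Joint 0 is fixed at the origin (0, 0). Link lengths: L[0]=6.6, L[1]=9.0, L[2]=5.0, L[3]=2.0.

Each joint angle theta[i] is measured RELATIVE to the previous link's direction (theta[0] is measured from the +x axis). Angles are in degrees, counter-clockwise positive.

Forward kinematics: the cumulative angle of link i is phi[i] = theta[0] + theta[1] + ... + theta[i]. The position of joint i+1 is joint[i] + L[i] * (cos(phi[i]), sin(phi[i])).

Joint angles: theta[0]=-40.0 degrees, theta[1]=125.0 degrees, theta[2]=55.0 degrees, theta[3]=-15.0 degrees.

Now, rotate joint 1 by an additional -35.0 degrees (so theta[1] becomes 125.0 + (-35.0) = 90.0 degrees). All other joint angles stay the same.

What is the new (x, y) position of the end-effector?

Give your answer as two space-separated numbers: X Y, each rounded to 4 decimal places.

Answer: 9.5469 9.4816

Derivation:
joint[0] = (0.0000, 0.0000)  (base)
link 0: phi[0] = -40 = -40 deg
  cos(-40 deg) = 0.7660, sin(-40 deg) = -0.6428
  joint[1] = (0.0000, 0.0000) + 6.6 * (0.7660, -0.6428) = (0.0000 + 5.0559, 0.0000 + -4.2424) = (5.0559, -4.2424)
link 1: phi[1] = -40 + 90 = 50 deg
  cos(50 deg) = 0.6428, sin(50 deg) = 0.7660
  joint[2] = (5.0559, -4.2424) + 9 * (0.6428, 0.7660) = (5.0559 + 5.7851, -4.2424 + 6.8944) = (10.8410, 2.6520)
link 2: phi[2] = -40 + 90 + 55 = 105 deg
  cos(105 deg) = -0.2588, sin(105 deg) = 0.9659
  joint[3] = (10.8410, 2.6520) + 5 * (-0.2588, 0.9659) = (10.8410 + -1.2941, 2.6520 + 4.8296) = (9.5469, 7.4816)
link 3: phi[3] = -40 + 90 + 55 + -15 = 90 deg
  cos(90 deg) = 0.0000, sin(90 deg) = 1.0000
  joint[4] = (9.5469, 7.4816) + 2 * (0.0000, 1.0000) = (9.5469 + 0.0000, 7.4816 + 2.0000) = (9.5469, 9.4816)
End effector: (9.5469, 9.4816)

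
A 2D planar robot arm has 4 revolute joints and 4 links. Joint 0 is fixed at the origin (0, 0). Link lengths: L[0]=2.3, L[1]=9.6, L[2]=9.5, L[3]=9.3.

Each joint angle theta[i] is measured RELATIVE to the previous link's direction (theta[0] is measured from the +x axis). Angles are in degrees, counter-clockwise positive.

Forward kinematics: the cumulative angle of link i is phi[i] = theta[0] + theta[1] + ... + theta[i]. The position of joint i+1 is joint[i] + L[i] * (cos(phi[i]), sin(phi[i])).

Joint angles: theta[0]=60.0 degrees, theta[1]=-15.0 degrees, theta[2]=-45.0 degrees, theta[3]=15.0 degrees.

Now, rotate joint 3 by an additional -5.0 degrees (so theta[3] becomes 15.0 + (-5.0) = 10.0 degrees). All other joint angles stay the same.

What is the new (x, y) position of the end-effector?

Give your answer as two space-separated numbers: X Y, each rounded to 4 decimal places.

joint[0] = (0.0000, 0.0000)  (base)
link 0: phi[0] = 60 = 60 deg
  cos(60 deg) = 0.5000, sin(60 deg) = 0.8660
  joint[1] = (0.0000, 0.0000) + 2.3 * (0.5000, 0.8660) = (0.0000 + 1.1500, 0.0000 + 1.9919) = (1.1500, 1.9919)
link 1: phi[1] = 60 + -15 = 45 deg
  cos(45 deg) = 0.7071, sin(45 deg) = 0.7071
  joint[2] = (1.1500, 1.9919) + 9.6 * (0.7071, 0.7071) = (1.1500 + 6.7882, 1.9919 + 6.7882) = (7.9382, 8.7801)
link 2: phi[2] = 60 + -15 + -45 = 0 deg
  cos(0 deg) = 1.0000, sin(0 deg) = 0.0000
  joint[3] = (7.9382, 8.7801) + 9.5 * (1.0000, 0.0000) = (7.9382 + 9.5000, 8.7801 + 0.0000) = (17.4382, 8.7801)
link 3: phi[3] = 60 + -15 + -45 + 10 = 10 deg
  cos(10 deg) = 0.9848, sin(10 deg) = 0.1736
  joint[4] = (17.4382, 8.7801) + 9.3 * (0.9848, 0.1736) = (17.4382 + 9.1587, 8.7801 + 1.6149) = (26.5969, 10.3950)
End effector: (26.5969, 10.3950)

Answer: 26.5969 10.3950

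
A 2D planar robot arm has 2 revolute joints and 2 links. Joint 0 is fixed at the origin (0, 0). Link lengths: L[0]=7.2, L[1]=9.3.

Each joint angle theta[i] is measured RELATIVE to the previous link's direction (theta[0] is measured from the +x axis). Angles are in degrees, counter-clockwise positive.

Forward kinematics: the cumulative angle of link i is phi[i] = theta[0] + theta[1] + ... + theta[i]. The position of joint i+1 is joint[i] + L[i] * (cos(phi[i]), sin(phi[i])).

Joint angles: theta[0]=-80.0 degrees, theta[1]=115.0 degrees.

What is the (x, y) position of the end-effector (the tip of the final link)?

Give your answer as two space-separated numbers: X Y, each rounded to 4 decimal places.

Answer: 8.8684 -1.7564

Derivation:
joint[0] = (0.0000, 0.0000)  (base)
link 0: phi[0] = -80 = -80 deg
  cos(-80 deg) = 0.1736, sin(-80 deg) = -0.9848
  joint[1] = (0.0000, 0.0000) + 7.2 * (0.1736, -0.9848) = (0.0000 + 1.2503, 0.0000 + -7.0906) = (1.2503, -7.0906)
link 1: phi[1] = -80 + 115 = 35 deg
  cos(35 deg) = 0.8192, sin(35 deg) = 0.5736
  joint[2] = (1.2503, -7.0906) + 9.3 * (0.8192, 0.5736) = (1.2503 + 7.6181, -7.0906 + 5.3343) = (8.8684, -1.7564)
End effector: (8.8684, -1.7564)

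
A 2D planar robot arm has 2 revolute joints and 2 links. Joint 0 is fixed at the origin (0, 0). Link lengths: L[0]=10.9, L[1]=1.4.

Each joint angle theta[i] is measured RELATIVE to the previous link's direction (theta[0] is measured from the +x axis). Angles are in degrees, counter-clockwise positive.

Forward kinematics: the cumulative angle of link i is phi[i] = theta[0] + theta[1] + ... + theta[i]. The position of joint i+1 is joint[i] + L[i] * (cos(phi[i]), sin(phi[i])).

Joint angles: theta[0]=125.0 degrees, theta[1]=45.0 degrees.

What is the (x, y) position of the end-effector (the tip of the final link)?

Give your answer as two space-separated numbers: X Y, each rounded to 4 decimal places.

joint[0] = (0.0000, 0.0000)  (base)
link 0: phi[0] = 125 = 125 deg
  cos(125 deg) = -0.5736, sin(125 deg) = 0.8192
  joint[1] = (0.0000, 0.0000) + 10.9 * (-0.5736, 0.8192) = (0.0000 + -6.2520, 0.0000 + 8.9288) = (-6.2520, 8.9288)
link 1: phi[1] = 125 + 45 = 170 deg
  cos(170 deg) = -0.9848, sin(170 deg) = 0.1736
  joint[2] = (-6.2520, 8.9288) + 1.4 * (-0.9848, 0.1736) = (-6.2520 + -1.3787, 8.9288 + 0.2431) = (-7.6307, 9.1719)
End effector: (-7.6307, 9.1719)

Answer: -7.6307 9.1719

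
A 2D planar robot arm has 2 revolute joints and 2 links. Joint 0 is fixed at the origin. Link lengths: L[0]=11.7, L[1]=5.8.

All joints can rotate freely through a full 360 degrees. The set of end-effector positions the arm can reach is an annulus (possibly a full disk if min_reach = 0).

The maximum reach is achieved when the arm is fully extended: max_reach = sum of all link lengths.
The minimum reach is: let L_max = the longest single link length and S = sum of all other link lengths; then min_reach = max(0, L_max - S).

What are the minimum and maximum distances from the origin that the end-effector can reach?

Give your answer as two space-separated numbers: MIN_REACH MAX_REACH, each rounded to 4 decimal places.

Answer: 5.9000 17.5000

Derivation:
Link lengths: [11.7, 5.8]
max_reach = 11.7 + 5.8 = 17.5
L_max = max([11.7, 5.8]) = 11.7
S (sum of others) = 17.5 - 11.7 = 5.8
min_reach = max(0, 11.7 - 5.8) = max(0, 5.9) = 5.9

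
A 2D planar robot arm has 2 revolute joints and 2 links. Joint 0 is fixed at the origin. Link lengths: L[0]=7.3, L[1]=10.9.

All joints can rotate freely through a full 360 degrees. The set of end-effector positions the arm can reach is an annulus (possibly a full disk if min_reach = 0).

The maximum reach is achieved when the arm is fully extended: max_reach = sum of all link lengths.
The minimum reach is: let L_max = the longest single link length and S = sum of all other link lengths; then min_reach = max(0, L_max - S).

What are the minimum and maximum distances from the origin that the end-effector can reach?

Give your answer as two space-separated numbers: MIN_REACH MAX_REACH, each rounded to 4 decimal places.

Answer: 3.6000 18.2000

Derivation:
Link lengths: [7.3, 10.9]
max_reach = 7.3 + 10.9 = 18.2
L_max = max([7.3, 10.9]) = 10.9
S (sum of others) = 18.2 - 10.9 = 7.3
min_reach = max(0, 10.9 - 7.3) = max(0, 3.6) = 3.6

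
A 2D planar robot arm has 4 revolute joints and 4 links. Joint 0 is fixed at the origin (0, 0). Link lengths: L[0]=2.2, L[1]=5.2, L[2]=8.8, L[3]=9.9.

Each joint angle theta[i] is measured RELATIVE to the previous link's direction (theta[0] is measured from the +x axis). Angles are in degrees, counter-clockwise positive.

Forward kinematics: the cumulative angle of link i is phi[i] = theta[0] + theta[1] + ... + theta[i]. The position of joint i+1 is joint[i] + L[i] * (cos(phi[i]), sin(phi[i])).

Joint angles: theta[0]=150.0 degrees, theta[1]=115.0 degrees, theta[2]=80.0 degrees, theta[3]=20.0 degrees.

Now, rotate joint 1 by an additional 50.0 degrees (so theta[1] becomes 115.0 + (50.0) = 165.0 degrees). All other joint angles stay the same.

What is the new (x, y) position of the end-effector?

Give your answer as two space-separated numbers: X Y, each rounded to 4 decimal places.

joint[0] = (0.0000, 0.0000)  (base)
link 0: phi[0] = 150 = 150 deg
  cos(150 deg) = -0.8660, sin(150 deg) = 0.5000
  joint[1] = (0.0000, 0.0000) + 2.2 * (-0.8660, 0.5000) = (0.0000 + -1.9053, 0.0000 + 1.1000) = (-1.9053, 1.1000)
link 1: phi[1] = 150 + 165 = 315 deg
  cos(315 deg) = 0.7071, sin(315 deg) = -0.7071
  joint[2] = (-1.9053, 1.1000) + 5.2 * (0.7071, -0.7071) = (-1.9053 + 3.6770, 1.1000 + -3.6770) = (1.7717, -2.5770)
link 2: phi[2] = 150 + 165 + 80 = 395 deg
  cos(395 deg) = 0.8192, sin(395 deg) = 0.5736
  joint[3] = (1.7717, -2.5770) + 8.8 * (0.8192, 0.5736) = (1.7717 + 7.2085, -2.5770 + 5.0475) = (8.9802, 2.4705)
link 3: phi[3] = 150 + 165 + 80 + 20 = 415 deg
  cos(415 deg) = 0.5736, sin(415 deg) = 0.8192
  joint[4] = (8.9802, 2.4705) + 9.9 * (0.5736, 0.8192) = (8.9802 + 5.6784, 2.4705 + 8.1096) = (14.6586, 10.5801)
End effector: (14.6586, 10.5801)

Answer: 14.6586 10.5801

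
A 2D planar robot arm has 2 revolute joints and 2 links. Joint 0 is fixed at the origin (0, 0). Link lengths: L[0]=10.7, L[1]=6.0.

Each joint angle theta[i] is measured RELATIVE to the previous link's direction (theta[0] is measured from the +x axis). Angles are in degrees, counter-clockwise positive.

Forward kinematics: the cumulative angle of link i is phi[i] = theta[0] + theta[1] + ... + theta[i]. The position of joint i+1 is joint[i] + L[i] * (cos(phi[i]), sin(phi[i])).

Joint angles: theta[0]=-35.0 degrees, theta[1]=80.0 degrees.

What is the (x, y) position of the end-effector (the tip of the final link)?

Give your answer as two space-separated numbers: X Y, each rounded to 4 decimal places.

Answer: 13.0076 -1.8946

Derivation:
joint[0] = (0.0000, 0.0000)  (base)
link 0: phi[0] = -35 = -35 deg
  cos(-35 deg) = 0.8192, sin(-35 deg) = -0.5736
  joint[1] = (0.0000, 0.0000) + 10.7 * (0.8192, -0.5736) = (0.0000 + 8.7649, 0.0000 + -6.1373) = (8.7649, -6.1373)
link 1: phi[1] = -35 + 80 = 45 deg
  cos(45 deg) = 0.7071, sin(45 deg) = 0.7071
  joint[2] = (8.7649, -6.1373) + 6 * (0.7071, 0.7071) = (8.7649 + 4.2426, -6.1373 + 4.2426) = (13.0076, -1.8946)
End effector: (13.0076, -1.8946)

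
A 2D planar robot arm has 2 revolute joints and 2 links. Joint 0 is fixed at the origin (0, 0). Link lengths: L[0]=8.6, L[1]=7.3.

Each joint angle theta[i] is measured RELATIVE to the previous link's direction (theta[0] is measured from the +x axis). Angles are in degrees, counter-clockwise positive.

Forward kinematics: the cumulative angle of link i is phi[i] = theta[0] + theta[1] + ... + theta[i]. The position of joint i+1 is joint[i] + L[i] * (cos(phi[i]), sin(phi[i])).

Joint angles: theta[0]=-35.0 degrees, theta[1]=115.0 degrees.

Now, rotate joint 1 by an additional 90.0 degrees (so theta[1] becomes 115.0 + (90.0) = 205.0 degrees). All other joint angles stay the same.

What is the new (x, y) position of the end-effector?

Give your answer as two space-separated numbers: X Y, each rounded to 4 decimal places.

Answer: -0.1444 -3.6651

Derivation:
joint[0] = (0.0000, 0.0000)  (base)
link 0: phi[0] = -35 = -35 deg
  cos(-35 deg) = 0.8192, sin(-35 deg) = -0.5736
  joint[1] = (0.0000, 0.0000) + 8.6 * (0.8192, -0.5736) = (0.0000 + 7.0447, 0.0000 + -4.9328) = (7.0447, -4.9328)
link 1: phi[1] = -35 + 205 = 170 deg
  cos(170 deg) = -0.9848, sin(170 deg) = 0.1736
  joint[2] = (7.0447, -4.9328) + 7.3 * (-0.9848, 0.1736) = (7.0447 + -7.1891, -4.9328 + 1.2676) = (-0.1444, -3.6651)
End effector: (-0.1444, -3.6651)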